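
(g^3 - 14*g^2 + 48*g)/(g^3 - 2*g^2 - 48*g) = (g - 6)/(g + 6)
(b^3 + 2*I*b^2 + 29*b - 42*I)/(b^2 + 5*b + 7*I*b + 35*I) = (b^2 - 5*I*b - 6)/(b + 5)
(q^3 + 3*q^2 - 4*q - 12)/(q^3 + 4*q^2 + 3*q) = (q^2 - 4)/(q*(q + 1))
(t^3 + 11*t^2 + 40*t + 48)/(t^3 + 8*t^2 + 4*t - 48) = (t^2 + 7*t + 12)/(t^2 + 4*t - 12)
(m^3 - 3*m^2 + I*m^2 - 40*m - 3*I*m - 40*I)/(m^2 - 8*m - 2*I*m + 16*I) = (m^2 + m*(5 + I) + 5*I)/(m - 2*I)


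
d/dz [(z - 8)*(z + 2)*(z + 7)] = 3*z^2 + 2*z - 58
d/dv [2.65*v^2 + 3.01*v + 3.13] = 5.3*v + 3.01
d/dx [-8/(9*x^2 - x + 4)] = 8*(18*x - 1)/(9*x^2 - x + 4)^2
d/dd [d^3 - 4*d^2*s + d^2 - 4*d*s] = 3*d^2 - 8*d*s + 2*d - 4*s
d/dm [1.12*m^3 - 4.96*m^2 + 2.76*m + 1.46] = 3.36*m^2 - 9.92*m + 2.76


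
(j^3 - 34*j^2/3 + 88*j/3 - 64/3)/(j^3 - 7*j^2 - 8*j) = (3*j^2 - 10*j + 8)/(3*j*(j + 1))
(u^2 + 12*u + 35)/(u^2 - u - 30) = (u + 7)/(u - 6)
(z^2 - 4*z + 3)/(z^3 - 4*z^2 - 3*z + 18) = (z - 1)/(z^2 - z - 6)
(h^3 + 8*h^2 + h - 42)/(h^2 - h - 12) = (h^2 + 5*h - 14)/(h - 4)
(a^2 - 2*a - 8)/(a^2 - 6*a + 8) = (a + 2)/(a - 2)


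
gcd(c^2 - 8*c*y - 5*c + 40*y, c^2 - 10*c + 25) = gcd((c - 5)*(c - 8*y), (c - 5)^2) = c - 5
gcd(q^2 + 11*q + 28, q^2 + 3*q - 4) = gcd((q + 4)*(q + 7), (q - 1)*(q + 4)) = q + 4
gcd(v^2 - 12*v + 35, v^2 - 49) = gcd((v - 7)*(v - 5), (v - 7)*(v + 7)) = v - 7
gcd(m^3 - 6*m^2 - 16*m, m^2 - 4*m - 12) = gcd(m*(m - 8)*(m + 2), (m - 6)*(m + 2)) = m + 2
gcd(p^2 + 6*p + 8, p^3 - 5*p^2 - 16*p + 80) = p + 4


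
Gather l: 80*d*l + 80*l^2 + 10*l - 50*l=80*l^2 + l*(80*d - 40)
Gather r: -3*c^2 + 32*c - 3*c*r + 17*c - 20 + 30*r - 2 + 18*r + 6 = -3*c^2 + 49*c + r*(48 - 3*c) - 16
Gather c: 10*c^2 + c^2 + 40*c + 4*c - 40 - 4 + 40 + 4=11*c^2 + 44*c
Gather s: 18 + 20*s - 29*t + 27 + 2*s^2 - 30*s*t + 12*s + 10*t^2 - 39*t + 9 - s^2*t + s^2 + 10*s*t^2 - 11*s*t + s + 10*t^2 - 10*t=s^2*(3 - t) + s*(10*t^2 - 41*t + 33) + 20*t^2 - 78*t + 54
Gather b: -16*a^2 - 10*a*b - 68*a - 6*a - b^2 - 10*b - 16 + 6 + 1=-16*a^2 - 74*a - b^2 + b*(-10*a - 10) - 9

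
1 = 1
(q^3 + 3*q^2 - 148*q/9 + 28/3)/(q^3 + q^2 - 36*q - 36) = (q^2 - 3*q + 14/9)/(q^2 - 5*q - 6)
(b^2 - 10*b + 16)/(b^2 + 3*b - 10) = (b - 8)/(b + 5)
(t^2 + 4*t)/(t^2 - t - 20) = t/(t - 5)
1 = 1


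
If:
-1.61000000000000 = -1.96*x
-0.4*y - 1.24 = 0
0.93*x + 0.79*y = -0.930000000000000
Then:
No Solution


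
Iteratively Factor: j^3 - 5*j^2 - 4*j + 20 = (j - 2)*(j^2 - 3*j - 10) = (j - 2)*(j + 2)*(j - 5)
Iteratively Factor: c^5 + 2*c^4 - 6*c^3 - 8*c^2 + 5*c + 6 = (c + 3)*(c^4 - c^3 - 3*c^2 + c + 2) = (c + 1)*(c + 3)*(c^3 - 2*c^2 - c + 2) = (c + 1)^2*(c + 3)*(c^2 - 3*c + 2) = (c - 1)*(c + 1)^2*(c + 3)*(c - 2)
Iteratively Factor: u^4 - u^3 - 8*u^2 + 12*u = (u + 3)*(u^3 - 4*u^2 + 4*u) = (u - 2)*(u + 3)*(u^2 - 2*u) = u*(u - 2)*(u + 3)*(u - 2)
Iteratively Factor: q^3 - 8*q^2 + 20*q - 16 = (q - 4)*(q^2 - 4*q + 4) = (q - 4)*(q - 2)*(q - 2)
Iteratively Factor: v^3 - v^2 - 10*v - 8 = (v - 4)*(v^2 + 3*v + 2) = (v - 4)*(v + 2)*(v + 1)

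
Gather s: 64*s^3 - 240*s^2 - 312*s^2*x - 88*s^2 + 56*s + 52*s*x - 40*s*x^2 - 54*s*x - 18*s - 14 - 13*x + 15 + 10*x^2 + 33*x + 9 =64*s^3 + s^2*(-312*x - 328) + s*(-40*x^2 - 2*x + 38) + 10*x^2 + 20*x + 10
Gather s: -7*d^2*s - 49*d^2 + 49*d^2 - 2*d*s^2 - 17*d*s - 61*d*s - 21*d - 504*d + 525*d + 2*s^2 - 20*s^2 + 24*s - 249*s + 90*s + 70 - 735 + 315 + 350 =s^2*(-2*d - 18) + s*(-7*d^2 - 78*d - 135)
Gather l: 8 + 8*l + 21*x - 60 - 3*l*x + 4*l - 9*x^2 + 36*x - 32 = l*(12 - 3*x) - 9*x^2 + 57*x - 84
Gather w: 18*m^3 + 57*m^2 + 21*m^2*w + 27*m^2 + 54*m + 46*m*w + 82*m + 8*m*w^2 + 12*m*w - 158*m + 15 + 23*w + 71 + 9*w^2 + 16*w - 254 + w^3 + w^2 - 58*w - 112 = 18*m^3 + 84*m^2 - 22*m + w^3 + w^2*(8*m + 10) + w*(21*m^2 + 58*m - 19) - 280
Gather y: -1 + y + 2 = y + 1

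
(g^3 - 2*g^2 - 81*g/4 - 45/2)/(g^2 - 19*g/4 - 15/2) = (4*g^2 + 16*g + 15)/(4*g + 5)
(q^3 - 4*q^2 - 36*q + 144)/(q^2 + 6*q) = q - 10 + 24/q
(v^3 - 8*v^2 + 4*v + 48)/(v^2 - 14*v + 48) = (v^2 - 2*v - 8)/(v - 8)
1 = 1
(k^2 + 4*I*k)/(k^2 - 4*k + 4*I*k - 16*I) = k/(k - 4)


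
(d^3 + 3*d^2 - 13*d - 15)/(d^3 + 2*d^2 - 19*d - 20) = (d - 3)/(d - 4)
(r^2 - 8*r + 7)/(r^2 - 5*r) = (r^2 - 8*r + 7)/(r*(r - 5))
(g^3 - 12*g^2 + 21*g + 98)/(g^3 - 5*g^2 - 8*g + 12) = (g^2 - 14*g + 49)/(g^2 - 7*g + 6)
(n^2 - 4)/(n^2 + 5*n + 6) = (n - 2)/(n + 3)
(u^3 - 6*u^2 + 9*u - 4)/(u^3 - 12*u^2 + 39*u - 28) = (u - 1)/(u - 7)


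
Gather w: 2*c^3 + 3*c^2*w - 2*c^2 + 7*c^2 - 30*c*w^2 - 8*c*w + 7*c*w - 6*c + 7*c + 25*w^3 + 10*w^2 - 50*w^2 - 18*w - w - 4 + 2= 2*c^3 + 5*c^2 + c + 25*w^3 + w^2*(-30*c - 40) + w*(3*c^2 - c - 19) - 2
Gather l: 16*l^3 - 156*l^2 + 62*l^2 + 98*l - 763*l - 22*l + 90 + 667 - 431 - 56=16*l^3 - 94*l^2 - 687*l + 270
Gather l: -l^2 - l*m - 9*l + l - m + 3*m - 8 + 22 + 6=-l^2 + l*(-m - 8) + 2*m + 20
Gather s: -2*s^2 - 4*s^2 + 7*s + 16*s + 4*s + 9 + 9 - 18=-6*s^2 + 27*s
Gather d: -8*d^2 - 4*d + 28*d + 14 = -8*d^2 + 24*d + 14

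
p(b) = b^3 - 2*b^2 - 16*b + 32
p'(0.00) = -16.00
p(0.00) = 32.00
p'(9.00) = 191.00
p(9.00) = 455.00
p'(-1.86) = 1.82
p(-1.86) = 48.41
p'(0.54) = -17.29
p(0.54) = 22.93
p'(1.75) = -13.81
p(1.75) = 3.23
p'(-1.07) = -8.29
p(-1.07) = 45.61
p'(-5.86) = 110.46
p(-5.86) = -144.15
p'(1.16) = -16.60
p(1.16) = 12.31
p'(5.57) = 54.79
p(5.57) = 53.64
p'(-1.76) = 0.33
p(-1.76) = 48.51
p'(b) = 3*b^2 - 4*b - 16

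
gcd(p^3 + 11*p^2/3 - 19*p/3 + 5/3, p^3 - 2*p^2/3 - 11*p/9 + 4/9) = p - 1/3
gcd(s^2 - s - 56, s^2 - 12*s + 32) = s - 8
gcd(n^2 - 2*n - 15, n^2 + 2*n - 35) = n - 5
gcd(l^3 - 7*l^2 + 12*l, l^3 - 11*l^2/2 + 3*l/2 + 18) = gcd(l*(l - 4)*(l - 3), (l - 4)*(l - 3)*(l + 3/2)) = l^2 - 7*l + 12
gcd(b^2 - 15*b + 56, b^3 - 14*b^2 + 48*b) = b - 8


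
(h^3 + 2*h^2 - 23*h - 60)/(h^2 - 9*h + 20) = (h^2 + 7*h + 12)/(h - 4)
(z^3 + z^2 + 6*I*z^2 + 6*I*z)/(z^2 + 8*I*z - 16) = z*(z^2 + z + 6*I*z + 6*I)/(z^2 + 8*I*z - 16)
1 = 1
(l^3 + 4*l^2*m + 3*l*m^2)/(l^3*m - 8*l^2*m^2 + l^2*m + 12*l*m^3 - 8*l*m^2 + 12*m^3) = l*(l^2 + 4*l*m + 3*m^2)/(m*(l^3 - 8*l^2*m + l^2 + 12*l*m^2 - 8*l*m + 12*m^2))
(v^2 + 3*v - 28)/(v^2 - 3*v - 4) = (v + 7)/(v + 1)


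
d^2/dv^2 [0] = 0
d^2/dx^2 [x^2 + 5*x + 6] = 2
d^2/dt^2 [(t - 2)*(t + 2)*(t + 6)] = 6*t + 12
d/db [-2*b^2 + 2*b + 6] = 2 - 4*b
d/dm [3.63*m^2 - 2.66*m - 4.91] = 7.26*m - 2.66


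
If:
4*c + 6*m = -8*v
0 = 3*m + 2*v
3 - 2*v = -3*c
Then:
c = -3/5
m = -2/5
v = 3/5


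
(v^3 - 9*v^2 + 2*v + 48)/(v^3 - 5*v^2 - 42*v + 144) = (v + 2)/(v + 6)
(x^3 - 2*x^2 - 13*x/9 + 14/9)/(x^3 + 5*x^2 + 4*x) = (x^2 - 3*x + 14/9)/(x*(x + 4))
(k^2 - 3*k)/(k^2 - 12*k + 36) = k*(k - 3)/(k^2 - 12*k + 36)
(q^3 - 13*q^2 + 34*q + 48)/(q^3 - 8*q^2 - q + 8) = (q - 6)/(q - 1)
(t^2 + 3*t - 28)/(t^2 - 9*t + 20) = (t + 7)/(t - 5)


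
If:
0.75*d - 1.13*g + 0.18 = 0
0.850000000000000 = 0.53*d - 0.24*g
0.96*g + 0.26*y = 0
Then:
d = 2.40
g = 1.75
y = -6.46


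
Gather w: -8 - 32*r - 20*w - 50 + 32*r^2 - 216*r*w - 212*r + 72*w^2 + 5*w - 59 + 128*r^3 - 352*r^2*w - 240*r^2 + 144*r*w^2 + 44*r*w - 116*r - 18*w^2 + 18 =128*r^3 - 208*r^2 - 360*r + w^2*(144*r + 54) + w*(-352*r^2 - 172*r - 15) - 99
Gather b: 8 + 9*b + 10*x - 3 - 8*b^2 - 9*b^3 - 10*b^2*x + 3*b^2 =-9*b^3 + b^2*(-10*x - 5) + 9*b + 10*x + 5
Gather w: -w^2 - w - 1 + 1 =-w^2 - w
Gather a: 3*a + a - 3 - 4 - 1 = 4*a - 8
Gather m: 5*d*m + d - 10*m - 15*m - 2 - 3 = d + m*(5*d - 25) - 5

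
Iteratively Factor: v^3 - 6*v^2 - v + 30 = (v - 5)*(v^2 - v - 6) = (v - 5)*(v + 2)*(v - 3)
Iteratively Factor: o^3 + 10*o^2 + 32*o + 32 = (o + 4)*(o^2 + 6*o + 8) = (o + 2)*(o + 4)*(o + 4)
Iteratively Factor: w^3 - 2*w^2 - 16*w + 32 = (w - 4)*(w^2 + 2*w - 8) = (w - 4)*(w - 2)*(w + 4)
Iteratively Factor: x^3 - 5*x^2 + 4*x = (x - 1)*(x^2 - 4*x) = (x - 4)*(x - 1)*(x)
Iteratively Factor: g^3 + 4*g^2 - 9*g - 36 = (g + 4)*(g^2 - 9) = (g + 3)*(g + 4)*(g - 3)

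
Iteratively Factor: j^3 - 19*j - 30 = (j + 2)*(j^2 - 2*j - 15) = (j + 2)*(j + 3)*(j - 5)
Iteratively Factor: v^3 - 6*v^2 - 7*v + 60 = (v + 3)*(v^2 - 9*v + 20) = (v - 4)*(v + 3)*(v - 5)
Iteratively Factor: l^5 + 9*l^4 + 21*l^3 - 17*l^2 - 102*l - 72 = (l + 3)*(l^4 + 6*l^3 + 3*l^2 - 26*l - 24) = (l - 2)*(l + 3)*(l^3 + 8*l^2 + 19*l + 12) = (l - 2)*(l + 3)*(l + 4)*(l^2 + 4*l + 3) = (l - 2)*(l + 1)*(l + 3)*(l + 4)*(l + 3)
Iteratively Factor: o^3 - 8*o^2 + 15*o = (o)*(o^2 - 8*o + 15) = o*(o - 5)*(o - 3)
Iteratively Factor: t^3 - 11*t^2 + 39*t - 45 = (t - 3)*(t^2 - 8*t + 15) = (t - 3)^2*(t - 5)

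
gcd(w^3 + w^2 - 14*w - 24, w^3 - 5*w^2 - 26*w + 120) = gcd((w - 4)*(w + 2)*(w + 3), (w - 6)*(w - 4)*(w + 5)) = w - 4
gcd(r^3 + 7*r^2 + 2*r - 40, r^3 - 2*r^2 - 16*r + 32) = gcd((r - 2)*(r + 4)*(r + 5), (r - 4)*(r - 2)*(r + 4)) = r^2 + 2*r - 8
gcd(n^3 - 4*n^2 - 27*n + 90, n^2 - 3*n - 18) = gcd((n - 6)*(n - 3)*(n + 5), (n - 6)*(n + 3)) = n - 6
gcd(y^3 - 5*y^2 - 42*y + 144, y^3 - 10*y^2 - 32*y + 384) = y^2 - 2*y - 48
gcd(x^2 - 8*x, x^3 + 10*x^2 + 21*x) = x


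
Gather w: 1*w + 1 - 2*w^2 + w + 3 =-2*w^2 + 2*w + 4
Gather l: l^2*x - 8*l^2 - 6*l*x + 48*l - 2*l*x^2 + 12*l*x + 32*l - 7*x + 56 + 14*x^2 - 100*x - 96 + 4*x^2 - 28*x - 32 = l^2*(x - 8) + l*(-2*x^2 + 6*x + 80) + 18*x^2 - 135*x - 72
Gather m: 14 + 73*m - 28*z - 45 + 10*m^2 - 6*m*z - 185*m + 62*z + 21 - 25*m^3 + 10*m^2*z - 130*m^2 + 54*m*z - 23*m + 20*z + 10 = -25*m^3 + m^2*(10*z - 120) + m*(48*z - 135) + 54*z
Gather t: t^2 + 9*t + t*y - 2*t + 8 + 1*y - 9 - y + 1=t^2 + t*(y + 7)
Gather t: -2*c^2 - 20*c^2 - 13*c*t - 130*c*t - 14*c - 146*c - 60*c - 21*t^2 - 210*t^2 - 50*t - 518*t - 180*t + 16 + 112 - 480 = -22*c^2 - 220*c - 231*t^2 + t*(-143*c - 748) - 352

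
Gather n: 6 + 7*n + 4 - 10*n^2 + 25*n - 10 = -10*n^2 + 32*n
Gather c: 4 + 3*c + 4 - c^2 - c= -c^2 + 2*c + 8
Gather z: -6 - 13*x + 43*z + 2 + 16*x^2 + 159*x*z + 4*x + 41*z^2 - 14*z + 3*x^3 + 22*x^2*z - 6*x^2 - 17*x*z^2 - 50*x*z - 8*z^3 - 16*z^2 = 3*x^3 + 10*x^2 - 9*x - 8*z^3 + z^2*(25 - 17*x) + z*(22*x^2 + 109*x + 29) - 4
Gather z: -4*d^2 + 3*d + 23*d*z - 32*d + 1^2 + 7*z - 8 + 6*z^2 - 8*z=-4*d^2 - 29*d + 6*z^2 + z*(23*d - 1) - 7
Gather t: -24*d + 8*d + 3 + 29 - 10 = 22 - 16*d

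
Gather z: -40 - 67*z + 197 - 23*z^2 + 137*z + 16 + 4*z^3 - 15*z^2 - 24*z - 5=4*z^3 - 38*z^2 + 46*z + 168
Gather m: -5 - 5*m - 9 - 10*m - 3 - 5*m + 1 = -20*m - 16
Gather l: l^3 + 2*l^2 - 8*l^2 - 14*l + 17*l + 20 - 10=l^3 - 6*l^2 + 3*l + 10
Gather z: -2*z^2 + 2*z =-2*z^2 + 2*z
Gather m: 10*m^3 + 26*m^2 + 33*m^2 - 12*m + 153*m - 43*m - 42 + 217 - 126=10*m^3 + 59*m^2 + 98*m + 49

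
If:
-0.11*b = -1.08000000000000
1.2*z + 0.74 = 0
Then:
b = 9.82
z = -0.62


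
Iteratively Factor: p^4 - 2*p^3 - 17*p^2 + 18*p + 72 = (p + 2)*(p^3 - 4*p^2 - 9*p + 36) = (p - 4)*(p + 2)*(p^2 - 9) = (p - 4)*(p - 3)*(p + 2)*(p + 3)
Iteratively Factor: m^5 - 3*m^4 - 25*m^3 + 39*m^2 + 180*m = (m - 4)*(m^4 + m^3 - 21*m^2 - 45*m) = (m - 5)*(m - 4)*(m^3 + 6*m^2 + 9*m) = (m - 5)*(m - 4)*(m + 3)*(m^2 + 3*m) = (m - 5)*(m - 4)*(m + 3)^2*(m)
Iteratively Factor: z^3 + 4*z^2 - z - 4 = (z + 4)*(z^2 - 1) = (z + 1)*(z + 4)*(z - 1)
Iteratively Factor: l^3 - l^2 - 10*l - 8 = (l + 2)*(l^2 - 3*l - 4) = (l - 4)*(l + 2)*(l + 1)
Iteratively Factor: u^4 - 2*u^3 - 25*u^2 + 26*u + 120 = (u + 2)*(u^3 - 4*u^2 - 17*u + 60) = (u - 5)*(u + 2)*(u^2 + u - 12) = (u - 5)*(u - 3)*(u + 2)*(u + 4)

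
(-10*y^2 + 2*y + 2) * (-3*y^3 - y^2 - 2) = 30*y^5 + 4*y^4 - 8*y^3 + 18*y^2 - 4*y - 4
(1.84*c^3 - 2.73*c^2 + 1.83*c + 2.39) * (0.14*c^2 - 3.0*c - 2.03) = 0.2576*c^5 - 5.9022*c^4 + 4.711*c^3 + 0.386499999999999*c^2 - 10.8849*c - 4.8517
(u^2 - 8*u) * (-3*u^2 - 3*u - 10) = -3*u^4 + 21*u^3 + 14*u^2 + 80*u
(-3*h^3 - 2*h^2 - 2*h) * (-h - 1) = 3*h^4 + 5*h^3 + 4*h^2 + 2*h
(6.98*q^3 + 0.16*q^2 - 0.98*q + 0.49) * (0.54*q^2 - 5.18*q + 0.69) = 3.7692*q^5 - 36.07*q^4 + 3.4582*q^3 + 5.4514*q^2 - 3.2144*q + 0.3381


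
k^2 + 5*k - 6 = (k - 1)*(k + 6)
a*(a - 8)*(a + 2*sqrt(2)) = a^3 - 8*a^2 + 2*sqrt(2)*a^2 - 16*sqrt(2)*a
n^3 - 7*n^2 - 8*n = n*(n - 8)*(n + 1)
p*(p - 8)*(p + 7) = p^3 - p^2 - 56*p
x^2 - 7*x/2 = x*(x - 7/2)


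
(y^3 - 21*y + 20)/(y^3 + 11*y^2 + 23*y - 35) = (y - 4)/(y + 7)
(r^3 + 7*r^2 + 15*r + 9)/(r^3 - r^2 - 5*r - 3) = (r^2 + 6*r + 9)/(r^2 - 2*r - 3)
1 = 1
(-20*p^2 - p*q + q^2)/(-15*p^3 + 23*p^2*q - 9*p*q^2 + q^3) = (4*p + q)/(3*p^2 - 4*p*q + q^2)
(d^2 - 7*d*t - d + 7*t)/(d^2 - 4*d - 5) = (-d^2 + 7*d*t + d - 7*t)/(-d^2 + 4*d + 5)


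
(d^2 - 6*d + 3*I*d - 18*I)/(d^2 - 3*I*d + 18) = (d - 6)/(d - 6*I)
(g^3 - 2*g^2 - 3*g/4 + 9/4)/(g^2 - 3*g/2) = g - 1/2 - 3/(2*g)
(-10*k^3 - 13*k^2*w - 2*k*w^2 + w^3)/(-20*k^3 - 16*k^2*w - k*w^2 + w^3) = (k + w)/(2*k + w)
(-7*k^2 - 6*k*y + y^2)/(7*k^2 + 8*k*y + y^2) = (-7*k + y)/(7*k + y)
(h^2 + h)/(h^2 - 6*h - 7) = h/(h - 7)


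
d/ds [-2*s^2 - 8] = -4*s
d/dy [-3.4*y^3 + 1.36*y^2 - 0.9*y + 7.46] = -10.2*y^2 + 2.72*y - 0.9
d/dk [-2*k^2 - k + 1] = -4*k - 1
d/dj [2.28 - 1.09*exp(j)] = -1.09*exp(j)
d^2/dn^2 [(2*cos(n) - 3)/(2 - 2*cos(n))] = (sin(n)^2 - cos(n) + 1)/(2*(cos(n) - 1)^3)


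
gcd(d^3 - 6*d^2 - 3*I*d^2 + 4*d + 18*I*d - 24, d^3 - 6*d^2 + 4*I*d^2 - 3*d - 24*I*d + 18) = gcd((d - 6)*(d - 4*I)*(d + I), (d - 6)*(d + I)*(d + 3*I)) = d^2 + d*(-6 + I) - 6*I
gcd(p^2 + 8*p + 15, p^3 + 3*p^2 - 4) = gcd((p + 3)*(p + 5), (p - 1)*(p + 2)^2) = 1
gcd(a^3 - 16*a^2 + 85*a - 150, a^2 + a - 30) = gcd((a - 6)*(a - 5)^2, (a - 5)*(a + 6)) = a - 5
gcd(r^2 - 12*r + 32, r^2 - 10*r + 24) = r - 4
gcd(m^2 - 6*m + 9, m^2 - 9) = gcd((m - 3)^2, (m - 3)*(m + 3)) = m - 3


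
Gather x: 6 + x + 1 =x + 7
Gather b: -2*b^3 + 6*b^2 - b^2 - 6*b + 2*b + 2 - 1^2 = -2*b^3 + 5*b^2 - 4*b + 1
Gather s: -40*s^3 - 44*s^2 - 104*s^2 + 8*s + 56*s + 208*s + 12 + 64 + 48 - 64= -40*s^3 - 148*s^2 + 272*s + 60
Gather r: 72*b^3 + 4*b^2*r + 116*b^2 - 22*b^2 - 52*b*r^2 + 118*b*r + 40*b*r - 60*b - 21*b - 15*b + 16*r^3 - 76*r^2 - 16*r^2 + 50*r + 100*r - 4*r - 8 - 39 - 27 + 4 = 72*b^3 + 94*b^2 - 96*b + 16*r^3 + r^2*(-52*b - 92) + r*(4*b^2 + 158*b + 146) - 70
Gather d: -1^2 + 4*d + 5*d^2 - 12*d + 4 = 5*d^2 - 8*d + 3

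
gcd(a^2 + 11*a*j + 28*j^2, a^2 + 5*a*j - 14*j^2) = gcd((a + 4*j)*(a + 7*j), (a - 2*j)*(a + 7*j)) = a + 7*j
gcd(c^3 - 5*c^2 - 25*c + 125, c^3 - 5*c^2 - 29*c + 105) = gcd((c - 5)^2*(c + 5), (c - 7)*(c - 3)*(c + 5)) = c + 5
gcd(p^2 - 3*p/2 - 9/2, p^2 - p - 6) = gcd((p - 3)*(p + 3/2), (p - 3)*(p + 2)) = p - 3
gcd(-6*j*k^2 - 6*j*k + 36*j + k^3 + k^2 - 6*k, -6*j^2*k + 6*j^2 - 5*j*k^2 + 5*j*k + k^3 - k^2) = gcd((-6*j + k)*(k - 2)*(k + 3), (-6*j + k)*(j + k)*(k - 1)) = 6*j - k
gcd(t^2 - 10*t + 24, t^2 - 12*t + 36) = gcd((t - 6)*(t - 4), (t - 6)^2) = t - 6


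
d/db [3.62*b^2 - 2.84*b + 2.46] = 7.24*b - 2.84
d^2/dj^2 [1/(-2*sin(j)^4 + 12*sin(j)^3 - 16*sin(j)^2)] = (8*sin(j)^2 - 69*sin(j) + 200 - 174/sin(j) - 160/sin(j)^2 + 384/sin(j)^3 - 192/sin(j)^4)/((sin(j) - 4)^3*(sin(j) - 2)^3)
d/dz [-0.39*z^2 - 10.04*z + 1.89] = -0.78*z - 10.04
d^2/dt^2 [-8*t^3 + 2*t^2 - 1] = 4 - 48*t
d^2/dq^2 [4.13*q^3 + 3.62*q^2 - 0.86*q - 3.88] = 24.78*q + 7.24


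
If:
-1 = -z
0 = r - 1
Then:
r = 1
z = 1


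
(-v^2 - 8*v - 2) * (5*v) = -5*v^3 - 40*v^2 - 10*v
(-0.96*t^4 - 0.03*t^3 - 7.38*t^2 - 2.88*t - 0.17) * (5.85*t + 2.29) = -5.616*t^5 - 2.3739*t^4 - 43.2417*t^3 - 33.7482*t^2 - 7.5897*t - 0.3893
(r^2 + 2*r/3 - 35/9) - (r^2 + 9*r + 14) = -25*r/3 - 161/9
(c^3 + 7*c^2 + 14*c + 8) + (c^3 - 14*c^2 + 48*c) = 2*c^3 - 7*c^2 + 62*c + 8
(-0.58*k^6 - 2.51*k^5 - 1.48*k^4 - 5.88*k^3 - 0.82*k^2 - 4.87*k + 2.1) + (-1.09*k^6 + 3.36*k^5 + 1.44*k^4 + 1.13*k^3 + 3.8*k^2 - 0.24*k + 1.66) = -1.67*k^6 + 0.85*k^5 - 0.04*k^4 - 4.75*k^3 + 2.98*k^2 - 5.11*k + 3.76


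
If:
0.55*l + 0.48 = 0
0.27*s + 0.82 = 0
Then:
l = -0.87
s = -3.04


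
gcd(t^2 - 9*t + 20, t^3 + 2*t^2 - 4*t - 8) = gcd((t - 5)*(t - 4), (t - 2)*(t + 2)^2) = 1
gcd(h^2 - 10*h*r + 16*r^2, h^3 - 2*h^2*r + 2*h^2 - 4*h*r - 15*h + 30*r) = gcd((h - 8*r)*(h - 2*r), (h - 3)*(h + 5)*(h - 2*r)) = -h + 2*r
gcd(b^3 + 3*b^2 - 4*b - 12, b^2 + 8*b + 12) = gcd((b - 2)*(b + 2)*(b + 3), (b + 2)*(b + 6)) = b + 2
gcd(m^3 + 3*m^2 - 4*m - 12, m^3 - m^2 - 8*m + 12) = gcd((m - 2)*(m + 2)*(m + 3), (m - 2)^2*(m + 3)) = m^2 + m - 6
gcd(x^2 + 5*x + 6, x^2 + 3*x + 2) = x + 2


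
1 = 1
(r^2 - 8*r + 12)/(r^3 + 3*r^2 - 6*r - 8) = (r - 6)/(r^2 + 5*r + 4)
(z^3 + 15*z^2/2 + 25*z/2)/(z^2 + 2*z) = (2*z^2 + 15*z + 25)/(2*(z + 2))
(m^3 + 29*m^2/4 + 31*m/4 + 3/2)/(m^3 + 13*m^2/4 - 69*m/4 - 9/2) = (m + 1)/(m - 3)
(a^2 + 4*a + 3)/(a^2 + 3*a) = (a + 1)/a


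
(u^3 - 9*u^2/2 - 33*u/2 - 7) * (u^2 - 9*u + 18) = u^5 - 27*u^4/2 + 42*u^3 + 121*u^2/2 - 234*u - 126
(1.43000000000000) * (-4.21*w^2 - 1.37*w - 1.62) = -6.0203*w^2 - 1.9591*w - 2.3166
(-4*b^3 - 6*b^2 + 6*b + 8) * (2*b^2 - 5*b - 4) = -8*b^5 + 8*b^4 + 58*b^3 + 10*b^2 - 64*b - 32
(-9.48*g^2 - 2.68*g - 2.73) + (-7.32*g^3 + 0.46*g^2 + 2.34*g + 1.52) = -7.32*g^3 - 9.02*g^2 - 0.34*g - 1.21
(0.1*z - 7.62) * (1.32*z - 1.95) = 0.132*z^2 - 10.2534*z + 14.859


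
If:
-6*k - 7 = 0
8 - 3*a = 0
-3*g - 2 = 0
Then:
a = 8/3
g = -2/3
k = -7/6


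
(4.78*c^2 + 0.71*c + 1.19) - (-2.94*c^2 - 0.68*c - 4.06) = 7.72*c^2 + 1.39*c + 5.25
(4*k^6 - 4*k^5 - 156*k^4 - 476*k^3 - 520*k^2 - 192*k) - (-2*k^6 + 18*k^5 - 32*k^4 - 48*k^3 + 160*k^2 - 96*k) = 6*k^6 - 22*k^5 - 124*k^4 - 428*k^3 - 680*k^2 - 96*k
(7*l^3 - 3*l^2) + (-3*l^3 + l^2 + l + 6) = 4*l^3 - 2*l^2 + l + 6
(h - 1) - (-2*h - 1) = 3*h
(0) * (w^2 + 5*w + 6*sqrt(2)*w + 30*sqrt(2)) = 0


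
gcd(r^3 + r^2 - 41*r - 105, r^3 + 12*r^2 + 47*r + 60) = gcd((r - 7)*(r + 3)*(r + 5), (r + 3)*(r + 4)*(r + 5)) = r^2 + 8*r + 15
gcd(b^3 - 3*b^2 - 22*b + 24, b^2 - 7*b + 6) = b^2 - 7*b + 6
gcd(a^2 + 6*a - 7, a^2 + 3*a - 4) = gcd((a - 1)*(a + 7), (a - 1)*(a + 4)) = a - 1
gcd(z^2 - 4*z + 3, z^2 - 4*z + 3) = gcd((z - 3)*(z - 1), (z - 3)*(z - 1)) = z^2 - 4*z + 3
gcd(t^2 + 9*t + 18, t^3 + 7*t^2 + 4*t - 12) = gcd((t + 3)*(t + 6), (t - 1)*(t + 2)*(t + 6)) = t + 6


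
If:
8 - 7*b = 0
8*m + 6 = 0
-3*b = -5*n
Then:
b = 8/7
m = -3/4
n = 24/35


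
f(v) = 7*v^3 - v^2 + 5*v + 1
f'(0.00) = 5.00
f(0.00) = 1.00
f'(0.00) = 5.00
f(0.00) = 1.00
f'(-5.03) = 546.38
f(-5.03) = -940.30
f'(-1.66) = 66.19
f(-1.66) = -42.08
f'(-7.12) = 1083.82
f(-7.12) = -2611.90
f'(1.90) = 77.01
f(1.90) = 54.90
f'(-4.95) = 529.45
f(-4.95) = -897.26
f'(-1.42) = 50.18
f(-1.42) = -28.16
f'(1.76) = 66.53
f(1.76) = 44.86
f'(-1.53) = 57.22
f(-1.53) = -34.06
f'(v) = 21*v^2 - 2*v + 5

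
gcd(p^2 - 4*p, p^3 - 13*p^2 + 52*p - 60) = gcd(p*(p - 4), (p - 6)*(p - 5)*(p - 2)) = 1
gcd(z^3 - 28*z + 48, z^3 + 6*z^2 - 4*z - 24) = z^2 + 4*z - 12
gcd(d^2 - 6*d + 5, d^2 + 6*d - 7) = d - 1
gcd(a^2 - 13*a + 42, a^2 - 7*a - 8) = 1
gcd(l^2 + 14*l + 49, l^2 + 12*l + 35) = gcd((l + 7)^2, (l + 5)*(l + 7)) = l + 7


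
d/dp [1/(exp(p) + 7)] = -exp(p)/(exp(p) + 7)^2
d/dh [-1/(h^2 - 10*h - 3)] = 2*(h - 5)/(-h^2 + 10*h + 3)^2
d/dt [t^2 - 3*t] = 2*t - 3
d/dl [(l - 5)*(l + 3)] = 2*l - 2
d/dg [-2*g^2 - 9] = -4*g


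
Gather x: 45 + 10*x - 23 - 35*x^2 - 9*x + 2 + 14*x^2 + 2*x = -21*x^2 + 3*x + 24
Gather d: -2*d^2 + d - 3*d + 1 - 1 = -2*d^2 - 2*d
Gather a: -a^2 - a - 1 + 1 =-a^2 - a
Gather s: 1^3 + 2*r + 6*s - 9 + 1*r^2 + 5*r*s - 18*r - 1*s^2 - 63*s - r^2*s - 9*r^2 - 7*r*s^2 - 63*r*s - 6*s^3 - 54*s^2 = -8*r^2 - 16*r - 6*s^3 + s^2*(-7*r - 55) + s*(-r^2 - 58*r - 57) - 8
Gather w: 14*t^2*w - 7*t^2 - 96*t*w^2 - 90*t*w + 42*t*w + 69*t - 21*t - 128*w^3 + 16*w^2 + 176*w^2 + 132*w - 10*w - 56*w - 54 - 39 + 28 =-7*t^2 + 48*t - 128*w^3 + w^2*(192 - 96*t) + w*(14*t^2 - 48*t + 66) - 65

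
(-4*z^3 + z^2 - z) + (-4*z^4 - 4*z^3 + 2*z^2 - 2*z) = -4*z^4 - 8*z^3 + 3*z^2 - 3*z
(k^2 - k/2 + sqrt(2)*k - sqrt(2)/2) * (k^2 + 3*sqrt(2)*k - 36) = k^4 - k^3/2 + 4*sqrt(2)*k^3 - 30*k^2 - 2*sqrt(2)*k^2 - 36*sqrt(2)*k + 15*k + 18*sqrt(2)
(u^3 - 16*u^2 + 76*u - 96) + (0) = u^3 - 16*u^2 + 76*u - 96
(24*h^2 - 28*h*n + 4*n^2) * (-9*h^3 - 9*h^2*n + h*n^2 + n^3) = -216*h^5 + 36*h^4*n + 240*h^3*n^2 - 40*h^2*n^3 - 24*h*n^4 + 4*n^5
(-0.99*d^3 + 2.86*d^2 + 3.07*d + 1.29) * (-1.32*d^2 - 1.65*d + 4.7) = 1.3068*d^5 - 2.1417*d^4 - 13.4244*d^3 + 6.6737*d^2 + 12.3005*d + 6.063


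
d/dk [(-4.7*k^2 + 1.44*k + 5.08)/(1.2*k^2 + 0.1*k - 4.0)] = (-2.198*k^2 + 25.408*k - 6.268)/(1.44*k^4 + 0.24*k^3 - 9.59*k^2 - 0.8*k + 16.0)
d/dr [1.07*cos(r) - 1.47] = -1.07*sin(r)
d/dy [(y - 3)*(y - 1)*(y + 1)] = 3*y^2 - 6*y - 1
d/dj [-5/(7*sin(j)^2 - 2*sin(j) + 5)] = 10*(7*sin(j) - 1)*cos(j)/(7*sin(j)^2 - 2*sin(j) + 5)^2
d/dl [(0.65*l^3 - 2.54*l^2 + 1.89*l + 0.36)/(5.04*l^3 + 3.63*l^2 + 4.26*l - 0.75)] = (15.1611*l^4 - 13.5132*l^3 - 24.5868*l^2 + 1.1964*l - 2.9511)/(25.4016*l^6 + 36.5904*l^5 + 56.1177*l^4 + 23.3676*l^3 + 12.7026*l^2 - 6.39*l + 0.5625)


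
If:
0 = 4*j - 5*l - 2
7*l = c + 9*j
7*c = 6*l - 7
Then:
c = -227/143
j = -51/143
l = -98/143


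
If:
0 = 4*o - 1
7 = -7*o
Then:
No Solution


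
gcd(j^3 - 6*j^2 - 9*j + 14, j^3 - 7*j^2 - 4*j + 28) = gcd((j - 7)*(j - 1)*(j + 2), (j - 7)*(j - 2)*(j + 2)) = j^2 - 5*j - 14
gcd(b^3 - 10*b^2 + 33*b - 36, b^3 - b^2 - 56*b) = 1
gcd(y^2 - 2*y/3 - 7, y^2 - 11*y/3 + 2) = y - 3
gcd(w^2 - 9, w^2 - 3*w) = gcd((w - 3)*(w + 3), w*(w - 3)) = w - 3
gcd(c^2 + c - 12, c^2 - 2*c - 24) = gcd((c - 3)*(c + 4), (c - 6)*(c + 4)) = c + 4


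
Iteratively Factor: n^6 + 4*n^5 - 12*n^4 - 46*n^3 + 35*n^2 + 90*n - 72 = (n - 3)*(n^5 + 7*n^4 + 9*n^3 - 19*n^2 - 22*n + 24) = (n - 3)*(n + 2)*(n^4 + 5*n^3 - n^2 - 17*n + 12) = (n - 3)*(n - 1)*(n + 2)*(n^3 + 6*n^2 + 5*n - 12) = (n - 3)*(n - 1)*(n + 2)*(n + 3)*(n^2 + 3*n - 4) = (n - 3)*(n - 1)*(n + 2)*(n + 3)*(n + 4)*(n - 1)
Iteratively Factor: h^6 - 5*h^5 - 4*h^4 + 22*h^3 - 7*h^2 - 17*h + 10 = (h - 1)*(h^5 - 4*h^4 - 8*h^3 + 14*h^2 + 7*h - 10) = (h - 1)^2*(h^4 - 3*h^3 - 11*h^2 + 3*h + 10) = (h - 5)*(h - 1)^2*(h^3 + 2*h^2 - h - 2) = (h - 5)*(h - 1)^2*(h + 1)*(h^2 + h - 2) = (h - 5)*(h - 1)^3*(h + 1)*(h + 2)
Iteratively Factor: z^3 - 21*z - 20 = (z + 1)*(z^2 - z - 20) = (z + 1)*(z + 4)*(z - 5)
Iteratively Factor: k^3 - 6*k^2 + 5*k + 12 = (k + 1)*(k^2 - 7*k + 12) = (k - 3)*(k + 1)*(k - 4)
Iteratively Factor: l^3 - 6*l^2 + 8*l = (l - 4)*(l^2 - 2*l) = (l - 4)*(l - 2)*(l)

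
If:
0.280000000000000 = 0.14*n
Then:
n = 2.00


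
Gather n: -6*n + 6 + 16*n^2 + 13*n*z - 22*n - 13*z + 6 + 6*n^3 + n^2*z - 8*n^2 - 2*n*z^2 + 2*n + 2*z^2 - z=6*n^3 + n^2*(z + 8) + n*(-2*z^2 + 13*z - 26) + 2*z^2 - 14*z + 12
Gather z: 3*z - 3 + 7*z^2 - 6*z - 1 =7*z^2 - 3*z - 4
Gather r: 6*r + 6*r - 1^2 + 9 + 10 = 12*r + 18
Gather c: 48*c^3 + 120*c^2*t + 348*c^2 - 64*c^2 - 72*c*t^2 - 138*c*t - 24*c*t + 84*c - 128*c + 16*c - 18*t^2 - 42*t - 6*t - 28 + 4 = 48*c^3 + c^2*(120*t + 284) + c*(-72*t^2 - 162*t - 28) - 18*t^2 - 48*t - 24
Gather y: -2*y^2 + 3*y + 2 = -2*y^2 + 3*y + 2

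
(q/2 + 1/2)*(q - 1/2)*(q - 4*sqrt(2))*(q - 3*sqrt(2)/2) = q^4/2 - 11*sqrt(2)*q^3/4 + q^3/4 - 11*sqrt(2)*q^2/8 + 23*q^2/4 + 11*sqrt(2)*q/8 + 3*q - 3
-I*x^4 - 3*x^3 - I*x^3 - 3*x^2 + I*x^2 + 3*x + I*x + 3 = (x + 1)^2*(x - 3*I)*(-I*x + I)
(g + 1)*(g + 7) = g^2 + 8*g + 7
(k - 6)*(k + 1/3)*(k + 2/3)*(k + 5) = k^4 - 277*k^2/9 - 272*k/9 - 20/3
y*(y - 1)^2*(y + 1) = y^4 - y^3 - y^2 + y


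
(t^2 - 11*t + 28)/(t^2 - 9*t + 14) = (t - 4)/(t - 2)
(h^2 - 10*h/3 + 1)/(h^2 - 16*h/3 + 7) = (3*h - 1)/(3*h - 7)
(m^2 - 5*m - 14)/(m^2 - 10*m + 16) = (m^2 - 5*m - 14)/(m^2 - 10*m + 16)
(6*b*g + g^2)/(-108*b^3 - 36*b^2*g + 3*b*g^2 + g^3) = -g/(18*b^2 + 3*b*g - g^2)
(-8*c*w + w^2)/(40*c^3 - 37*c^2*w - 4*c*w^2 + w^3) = w/(-5*c^2 + 4*c*w + w^2)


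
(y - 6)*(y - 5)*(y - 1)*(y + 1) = y^4 - 11*y^3 + 29*y^2 + 11*y - 30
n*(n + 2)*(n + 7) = n^3 + 9*n^2 + 14*n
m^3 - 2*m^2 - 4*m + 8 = (m - 2)^2*(m + 2)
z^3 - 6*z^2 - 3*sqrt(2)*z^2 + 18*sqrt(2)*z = z*(z - 6)*(z - 3*sqrt(2))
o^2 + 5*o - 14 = (o - 2)*(o + 7)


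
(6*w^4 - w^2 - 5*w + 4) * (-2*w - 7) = -12*w^5 - 42*w^4 + 2*w^3 + 17*w^2 + 27*w - 28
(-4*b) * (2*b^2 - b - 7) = -8*b^3 + 4*b^2 + 28*b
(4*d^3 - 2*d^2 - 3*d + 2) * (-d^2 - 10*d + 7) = -4*d^5 - 38*d^4 + 51*d^3 + 14*d^2 - 41*d + 14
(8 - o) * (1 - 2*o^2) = 2*o^3 - 16*o^2 - o + 8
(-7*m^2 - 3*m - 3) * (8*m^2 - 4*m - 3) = -56*m^4 + 4*m^3 + 9*m^2 + 21*m + 9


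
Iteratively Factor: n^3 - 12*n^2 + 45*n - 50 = (n - 2)*(n^2 - 10*n + 25) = (n - 5)*(n - 2)*(n - 5)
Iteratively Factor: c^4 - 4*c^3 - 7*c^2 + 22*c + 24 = (c + 1)*(c^3 - 5*c^2 - 2*c + 24) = (c + 1)*(c + 2)*(c^2 - 7*c + 12) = (c - 4)*(c + 1)*(c + 2)*(c - 3)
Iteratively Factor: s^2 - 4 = (s - 2)*(s + 2)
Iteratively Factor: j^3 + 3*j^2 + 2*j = (j + 1)*(j^2 + 2*j) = (j + 1)*(j + 2)*(j)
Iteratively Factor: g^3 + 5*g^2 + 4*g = (g + 4)*(g^2 + g) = g*(g + 4)*(g + 1)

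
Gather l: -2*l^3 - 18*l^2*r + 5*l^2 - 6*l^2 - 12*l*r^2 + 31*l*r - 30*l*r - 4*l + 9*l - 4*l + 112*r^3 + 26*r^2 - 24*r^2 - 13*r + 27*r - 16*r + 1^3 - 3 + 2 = -2*l^3 + l^2*(-18*r - 1) + l*(-12*r^2 + r + 1) + 112*r^3 + 2*r^2 - 2*r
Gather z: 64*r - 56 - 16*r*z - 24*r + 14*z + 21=40*r + z*(14 - 16*r) - 35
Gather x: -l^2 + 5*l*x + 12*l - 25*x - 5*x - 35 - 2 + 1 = -l^2 + 12*l + x*(5*l - 30) - 36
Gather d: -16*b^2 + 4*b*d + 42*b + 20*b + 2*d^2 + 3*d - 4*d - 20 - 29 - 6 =-16*b^2 + 62*b + 2*d^2 + d*(4*b - 1) - 55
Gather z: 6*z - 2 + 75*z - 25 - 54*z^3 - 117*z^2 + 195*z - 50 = -54*z^3 - 117*z^2 + 276*z - 77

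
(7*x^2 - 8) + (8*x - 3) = 7*x^2 + 8*x - 11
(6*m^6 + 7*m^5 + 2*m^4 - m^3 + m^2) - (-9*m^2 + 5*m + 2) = 6*m^6 + 7*m^5 + 2*m^4 - m^3 + 10*m^2 - 5*m - 2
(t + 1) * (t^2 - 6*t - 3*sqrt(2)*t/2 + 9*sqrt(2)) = t^3 - 5*t^2 - 3*sqrt(2)*t^2/2 - 6*t + 15*sqrt(2)*t/2 + 9*sqrt(2)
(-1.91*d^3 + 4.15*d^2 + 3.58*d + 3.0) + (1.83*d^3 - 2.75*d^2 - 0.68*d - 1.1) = -0.0799999999999998*d^3 + 1.4*d^2 + 2.9*d + 1.9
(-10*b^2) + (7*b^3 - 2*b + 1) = 7*b^3 - 10*b^2 - 2*b + 1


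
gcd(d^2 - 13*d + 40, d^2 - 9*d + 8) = d - 8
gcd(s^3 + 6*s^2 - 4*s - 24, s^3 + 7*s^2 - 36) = s^2 + 4*s - 12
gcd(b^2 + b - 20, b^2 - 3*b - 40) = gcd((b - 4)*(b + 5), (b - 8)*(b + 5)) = b + 5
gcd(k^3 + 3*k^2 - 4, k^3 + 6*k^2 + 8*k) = k + 2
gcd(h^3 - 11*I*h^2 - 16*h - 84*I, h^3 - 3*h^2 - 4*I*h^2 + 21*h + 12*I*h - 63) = h - 7*I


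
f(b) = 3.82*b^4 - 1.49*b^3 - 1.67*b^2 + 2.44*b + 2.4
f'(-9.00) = -11468.69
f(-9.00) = 25994.40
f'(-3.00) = -440.33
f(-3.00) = 329.70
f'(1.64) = 52.34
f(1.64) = 22.97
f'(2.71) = 264.67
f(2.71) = 173.13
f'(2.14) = 124.57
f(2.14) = 65.49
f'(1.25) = 21.12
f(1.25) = 9.26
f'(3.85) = 795.30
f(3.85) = 741.29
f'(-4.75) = -1720.14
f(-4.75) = 2057.45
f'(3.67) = 685.28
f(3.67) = 608.20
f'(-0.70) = -2.65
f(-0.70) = 1.30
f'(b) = 15.28*b^3 - 4.47*b^2 - 3.34*b + 2.44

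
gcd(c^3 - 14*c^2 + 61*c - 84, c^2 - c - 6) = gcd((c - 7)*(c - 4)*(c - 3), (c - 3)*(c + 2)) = c - 3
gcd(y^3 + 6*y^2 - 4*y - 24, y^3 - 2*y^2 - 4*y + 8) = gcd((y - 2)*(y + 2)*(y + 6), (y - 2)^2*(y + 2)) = y^2 - 4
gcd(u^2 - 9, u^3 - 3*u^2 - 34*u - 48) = u + 3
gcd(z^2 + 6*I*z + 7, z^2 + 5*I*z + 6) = z - I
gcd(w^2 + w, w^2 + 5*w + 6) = 1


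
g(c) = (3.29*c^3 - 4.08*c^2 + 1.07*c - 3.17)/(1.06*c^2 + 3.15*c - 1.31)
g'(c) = (-2.12*c - 3.15)*(3.29*c^3 - 4.08*c^2 + 1.07*c - 3.17)/(1.06*c^2 + 3.15*c - 1.31)^2 + (9.87*c^2 - 8.16*c + 1.07)/(1.06*c^2 + 3.15*c - 1.31) = (3.4874*c^4 + 20.727*c^3 - 26.9159*c^2 + 17.41*c + 8.5838)/(1.1236*c^4 + 6.678*c^3 + 7.1453*c^2 - 8.253*c + 1.7161)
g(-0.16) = 1.94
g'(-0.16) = 1.57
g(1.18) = -0.56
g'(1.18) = 2.15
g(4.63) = 6.69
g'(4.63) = 2.45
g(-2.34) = 24.39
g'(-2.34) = -41.15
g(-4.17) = -79.55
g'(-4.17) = -61.69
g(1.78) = 0.57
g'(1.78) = 1.81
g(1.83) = 0.66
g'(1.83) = 1.82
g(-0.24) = 1.85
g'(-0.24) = 0.64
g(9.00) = 18.37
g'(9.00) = 2.82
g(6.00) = 10.17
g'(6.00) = 2.62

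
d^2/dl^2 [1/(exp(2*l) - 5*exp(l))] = ((5 - 4*exp(l))*(exp(l) - 5) + 2*(2*exp(l) - 5)^2)*exp(-l)/(exp(l) - 5)^3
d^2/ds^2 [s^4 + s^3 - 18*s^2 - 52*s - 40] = 12*s^2 + 6*s - 36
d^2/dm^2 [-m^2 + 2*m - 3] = -2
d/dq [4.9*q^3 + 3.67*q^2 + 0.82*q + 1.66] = 14.7*q^2 + 7.34*q + 0.82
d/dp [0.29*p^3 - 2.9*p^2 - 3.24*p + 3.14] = 0.87*p^2 - 5.8*p - 3.24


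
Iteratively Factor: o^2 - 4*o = (o - 4)*(o)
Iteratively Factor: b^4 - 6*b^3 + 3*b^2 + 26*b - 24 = (b - 4)*(b^3 - 2*b^2 - 5*b + 6) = (b - 4)*(b + 2)*(b^2 - 4*b + 3) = (b - 4)*(b - 3)*(b + 2)*(b - 1)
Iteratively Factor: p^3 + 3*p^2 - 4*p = (p + 4)*(p^2 - p) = (p - 1)*(p + 4)*(p)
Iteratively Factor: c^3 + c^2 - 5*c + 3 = (c - 1)*(c^2 + 2*c - 3) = (c - 1)*(c + 3)*(c - 1)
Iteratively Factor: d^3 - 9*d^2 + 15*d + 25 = (d - 5)*(d^2 - 4*d - 5) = (d - 5)^2*(d + 1)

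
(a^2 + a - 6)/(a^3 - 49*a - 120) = (a - 2)/(a^2 - 3*a - 40)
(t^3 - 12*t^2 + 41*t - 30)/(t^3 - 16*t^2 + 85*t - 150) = (t - 1)/(t - 5)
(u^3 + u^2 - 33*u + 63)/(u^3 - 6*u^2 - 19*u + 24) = (u^3 + u^2 - 33*u + 63)/(u^3 - 6*u^2 - 19*u + 24)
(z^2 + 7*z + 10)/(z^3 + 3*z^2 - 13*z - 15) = (z + 2)/(z^2 - 2*z - 3)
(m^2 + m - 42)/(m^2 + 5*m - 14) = (m - 6)/(m - 2)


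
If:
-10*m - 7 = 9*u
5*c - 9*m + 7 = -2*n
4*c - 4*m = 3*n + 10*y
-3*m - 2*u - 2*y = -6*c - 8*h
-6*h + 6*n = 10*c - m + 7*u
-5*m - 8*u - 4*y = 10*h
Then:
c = -14343/16384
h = 16527/32768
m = -1513/16384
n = -28295/16384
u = -5531/8192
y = 6713/32768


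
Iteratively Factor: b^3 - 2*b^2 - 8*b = (b - 4)*(b^2 + 2*b) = (b - 4)*(b + 2)*(b)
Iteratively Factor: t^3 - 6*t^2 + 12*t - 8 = (t - 2)*(t^2 - 4*t + 4) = (t - 2)^2*(t - 2)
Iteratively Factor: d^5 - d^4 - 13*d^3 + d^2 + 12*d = (d)*(d^4 - d^3 - 13*d^2 + d + 12) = d*(d - 1)*(d^3 - 13*d - 12) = d*(d - 1)*(d + 3)*(d^2 - 3*d - 4) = d*(d - 1)*(d + 1)*(d + 3)*(d - 4)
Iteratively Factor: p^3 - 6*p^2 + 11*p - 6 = (p - 1)*(p^2 - 5*p + 6) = (p - 2)*(p - 1)*(p - 3)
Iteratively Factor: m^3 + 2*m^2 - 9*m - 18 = (m - 3)*(m^2 + 5*m + 6) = (m - 3)*(m + 2)*(m + 3)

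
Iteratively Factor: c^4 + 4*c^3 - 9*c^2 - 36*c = (c)*(c^3 + 4*c^2 - 9*c - 36) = c*(c + 4)*(c^2 - 9) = c*(c - 3)*(c + 4)*(c + 3)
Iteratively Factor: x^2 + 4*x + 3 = (x + 3)*(x + 1)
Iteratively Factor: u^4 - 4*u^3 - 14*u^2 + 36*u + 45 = (u - 5)*(u^3 + u^2 - 9*u - 9) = (u - 5)*(u + 1)*(u^2 - 9) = (u - 5)*(u - 3)*(u + 1)*(u + 3)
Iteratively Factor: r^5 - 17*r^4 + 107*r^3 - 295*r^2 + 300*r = (r)*(r^4 - 17*r^3 + 107*r^2 - 295*r + 300) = r*(r - 5)*(r^3 - 12*r^2 + 47*r - 60) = r*(r - 5)*(r - 4)*(r^2 - 8*r + 15) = r*(r - 5)^2*(r - 4)*(r - 3)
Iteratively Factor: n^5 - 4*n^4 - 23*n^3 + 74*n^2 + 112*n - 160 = (n + 2)*(n^4 - 6*n^3 - 11*n^2 + 96*n - 80) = (n - 4)*(n + 2)*(n^3 - 2*n^2 - 19*n + 20) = (n - 4)*(n + 2)*(n + 4)*(n^2 - 6*n + 5) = (n - 4)*(n - 1)*(n + 2)*(n + 4)*(n - 5)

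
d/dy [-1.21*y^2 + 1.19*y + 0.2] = 1.19 - 2.42*y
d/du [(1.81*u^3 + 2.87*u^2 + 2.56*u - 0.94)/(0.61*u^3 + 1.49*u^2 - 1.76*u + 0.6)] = (-4.44089209850063e-16*u^5 + 0.946199999999999*u^4 - 9.4944*u^3 - 3.8874*u^2 + 6.2452*u - 0.1184)/(0.3721*u^6 + 1.8178*u^5 + 0.0729000000000002*u^4 - 4.5128*u^3 + 4.8856*u^2 - 2.112*u + 0.36)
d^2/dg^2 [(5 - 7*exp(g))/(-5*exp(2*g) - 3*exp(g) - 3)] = (175*exp(4*g) - 605*exp(3*g) - 855*exp(2*g) + 192*exp(g) + 108)*exp(g)/(125*exp(6*g) + 225*exp(5*g) + 360*exp(4*g) + 297*exp(3*g) + 216*exp(2*g) + 81*exp(g) + 27)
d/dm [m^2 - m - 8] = 2*m - 1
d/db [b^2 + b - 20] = 2*b + 1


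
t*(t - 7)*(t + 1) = t^3 - 6*t^2 - 7*t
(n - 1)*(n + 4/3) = n^2 + n/3 - 4/3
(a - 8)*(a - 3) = a^2 - 11*a + 24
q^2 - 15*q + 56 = (q - 8)*(q - 7)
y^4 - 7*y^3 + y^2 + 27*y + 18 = (y - 6)*(y - 3)*(y + 1)^2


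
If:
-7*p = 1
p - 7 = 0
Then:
No Solution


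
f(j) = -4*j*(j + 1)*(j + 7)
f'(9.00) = -1576.00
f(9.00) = -5760.00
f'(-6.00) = -76.00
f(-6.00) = -120.00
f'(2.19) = -225.71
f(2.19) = -256.81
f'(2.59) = -274.26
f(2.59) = -356.68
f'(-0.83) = 16.85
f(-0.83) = 3.48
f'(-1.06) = 26.36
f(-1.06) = -1.51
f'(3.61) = -415.43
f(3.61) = -706.29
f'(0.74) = -81.93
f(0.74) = -39.86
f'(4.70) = -593.88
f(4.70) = -1253.77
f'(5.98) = -839.84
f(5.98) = -2167.16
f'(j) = -4*j*(j + 1) - 4*j*(j + 7) - 4*(j + 1)*(j + 7) = -12*j^2 - 64*j - 28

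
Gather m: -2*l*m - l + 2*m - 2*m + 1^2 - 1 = -2*l*m - l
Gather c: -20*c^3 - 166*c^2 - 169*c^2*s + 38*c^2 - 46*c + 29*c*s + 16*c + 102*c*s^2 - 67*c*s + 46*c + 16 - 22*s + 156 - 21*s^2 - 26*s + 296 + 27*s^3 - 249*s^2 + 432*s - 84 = -20*c^3 + c^2*(-169*s - 128) + c*(102*s^2 - 38*s + 16) + 27*s^3 - 270*s^2 + 384*s + 384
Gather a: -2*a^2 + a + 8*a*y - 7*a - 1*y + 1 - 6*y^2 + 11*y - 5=-2*a^2 + a*(8*y - 6) - 6*y^2 + 10*y - 4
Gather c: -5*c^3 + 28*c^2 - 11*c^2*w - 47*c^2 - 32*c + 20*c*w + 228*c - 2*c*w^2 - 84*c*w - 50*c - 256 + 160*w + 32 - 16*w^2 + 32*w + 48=-5*c^3 + c^2*(-11*w - 19) + c*(-2*w^2 - 64*w + 146) - 16*w^2 + 192*w - 176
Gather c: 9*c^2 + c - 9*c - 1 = 9*c^2 - 8*c - 1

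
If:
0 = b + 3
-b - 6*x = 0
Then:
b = -3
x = 1/2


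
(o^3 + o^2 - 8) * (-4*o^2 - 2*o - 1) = -4*o^5 - 6*o^4 - 3*o^3 + 31*o^2 + 16*o + 8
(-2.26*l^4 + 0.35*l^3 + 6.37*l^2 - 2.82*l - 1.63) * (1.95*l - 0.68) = -4.407*l^5 + 2.2193*l^4 + 12.1835*l^3 - 9.8306*l^2 - 1.2609*l + 1.1084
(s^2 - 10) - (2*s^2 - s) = -s^2 + s - 10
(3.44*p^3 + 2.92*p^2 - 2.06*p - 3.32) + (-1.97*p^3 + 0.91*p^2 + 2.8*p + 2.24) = 1.47*p^3 + 3.83*p^2 + 0.74*p - 1.08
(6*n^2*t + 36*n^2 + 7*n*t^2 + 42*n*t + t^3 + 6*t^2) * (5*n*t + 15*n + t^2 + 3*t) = 30*n^3*t^2 + 270*n^3*t + 540*n^3 + 41*n^2*t^3 + 369*n^2*t^2 + 738*n^2*t + 12*n*t^4 + 108*n*t^3 + 216*n*t^2 + t^5 + 9*t^4 + 18*t^3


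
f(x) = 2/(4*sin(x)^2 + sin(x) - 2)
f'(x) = 2*(-8*sin(x)*cos(x) - cos(x))/(4*sin(x)^2 + sin(x) - 2)^2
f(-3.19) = -1.03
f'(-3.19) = 0.73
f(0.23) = -1.28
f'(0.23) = -2.25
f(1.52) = 0.67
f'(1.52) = -0.10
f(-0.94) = -10.05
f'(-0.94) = 162.72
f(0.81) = 2.43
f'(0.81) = -13.84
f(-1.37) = 2.32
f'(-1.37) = 3.68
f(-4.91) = 0.71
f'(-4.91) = -0.43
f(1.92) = 0.81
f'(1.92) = 0.95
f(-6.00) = -1.42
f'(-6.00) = -3.13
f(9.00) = -2.20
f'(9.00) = 9.49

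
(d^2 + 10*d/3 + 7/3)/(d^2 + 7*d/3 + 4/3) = (3*d + 7)/(3*d + 4)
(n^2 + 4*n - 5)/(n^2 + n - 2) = (n + 5)/(n + 2)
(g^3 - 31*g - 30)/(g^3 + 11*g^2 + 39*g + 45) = (g^2 - 5*g - 6)/(g^2 + 6*g + 9)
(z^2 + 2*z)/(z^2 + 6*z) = (z + 2)/(z + 6)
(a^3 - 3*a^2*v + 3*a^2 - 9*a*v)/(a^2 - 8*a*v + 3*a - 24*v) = a*(-a + 3*v)/(-a + 8*v)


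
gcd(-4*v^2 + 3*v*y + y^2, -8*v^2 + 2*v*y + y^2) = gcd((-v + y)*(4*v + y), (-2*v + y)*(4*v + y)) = 4*v + y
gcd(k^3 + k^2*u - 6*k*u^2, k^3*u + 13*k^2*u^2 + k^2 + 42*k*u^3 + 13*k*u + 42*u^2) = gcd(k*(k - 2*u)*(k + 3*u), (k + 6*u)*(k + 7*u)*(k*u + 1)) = 1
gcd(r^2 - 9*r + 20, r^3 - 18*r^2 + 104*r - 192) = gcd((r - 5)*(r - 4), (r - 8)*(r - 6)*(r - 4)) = r - 4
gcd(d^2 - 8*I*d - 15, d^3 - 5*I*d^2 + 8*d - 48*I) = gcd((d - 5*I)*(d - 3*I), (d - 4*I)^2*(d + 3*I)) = 1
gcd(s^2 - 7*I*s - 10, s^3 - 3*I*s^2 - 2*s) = s - 2*I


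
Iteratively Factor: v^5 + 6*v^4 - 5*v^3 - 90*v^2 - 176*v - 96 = (v + 3)*(v^4 + 3*v^3 - 14*v^2 - 48*v - 32) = (v + 2)*(v + 3)*(v^3 + v^2 - 16*v - 16) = (v - 4)*(v + 2)*(v + 3)*(v^2 + 5*v + 4) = (v - 4)*(v + 2)*(v + 3)*(v + 4)*(v + 1)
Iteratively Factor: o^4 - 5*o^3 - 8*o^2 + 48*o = (o - 4)*(o^3 - o^2 - 12*o) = o*(o - 4)*(o^2 - o - 12) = o*(o - 4)*(o + 3)*(o - 4)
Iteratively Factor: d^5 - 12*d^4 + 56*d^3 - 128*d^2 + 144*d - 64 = (d - 2)*(d^4 - 10*d^3 + 36*d^2 - 56*d + 32) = (d - 4)*(d - 2)*(d^3 - 6*d^2 + 12*d - 8) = (d - 4)*(d - 2)^2*(d^2 - 4*d + 4) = (d - 4)*(d - 2)^3*(d - 2)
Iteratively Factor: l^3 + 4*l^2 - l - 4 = (l + 4)*(l^2 - 1) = (l + 1)*(l + 4)*(l - 1)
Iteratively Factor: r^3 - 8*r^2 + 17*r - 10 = (r - 1)*(r^2 - 7*r + 10) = (r - 2)*(r - 1)*(r - 5)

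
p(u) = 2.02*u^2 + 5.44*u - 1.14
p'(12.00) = 53.92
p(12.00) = 355.02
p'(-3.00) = -6.68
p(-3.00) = 0.72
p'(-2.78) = -5.79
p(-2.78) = -0.65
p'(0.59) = 7.82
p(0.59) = 2.77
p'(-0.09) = 5.08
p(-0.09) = -1.61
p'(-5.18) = -15.49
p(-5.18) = 24.88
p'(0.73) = 8.39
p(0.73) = 3.91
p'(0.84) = 8.83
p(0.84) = 4.85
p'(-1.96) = -2.48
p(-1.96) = -4.04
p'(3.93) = 21.32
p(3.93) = 51.44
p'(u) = 4.04*u + 5.44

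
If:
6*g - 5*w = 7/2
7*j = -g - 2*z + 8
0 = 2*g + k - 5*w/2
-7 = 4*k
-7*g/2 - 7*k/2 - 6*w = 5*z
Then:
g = 0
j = 387/700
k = -7/4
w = -7/10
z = 413/200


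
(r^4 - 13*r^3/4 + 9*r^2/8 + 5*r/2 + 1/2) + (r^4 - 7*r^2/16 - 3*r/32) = 2*r^4 - 13*r^3/4 + 11*r^2/16 + 77*r/32 + 1/2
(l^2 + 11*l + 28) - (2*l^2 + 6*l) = -l^2 + 5*l + 28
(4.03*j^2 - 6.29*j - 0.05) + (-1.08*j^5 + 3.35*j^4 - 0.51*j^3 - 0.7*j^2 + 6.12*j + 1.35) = -1.08*j^5 + 3.35*j^4 - 0.51*j^3 + 3.33*j^2 - 0.17*j + 1.3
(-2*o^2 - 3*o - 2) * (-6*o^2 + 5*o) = 12*o^4 + 8*o^3 - 3*o^2 - 10*o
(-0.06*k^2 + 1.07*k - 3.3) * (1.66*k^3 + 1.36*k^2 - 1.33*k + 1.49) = -0.0996*k^5 + 1.6946*k^4 - 3.943*k^3 - 6.0005*k^2 + 5.9833*k - 4.917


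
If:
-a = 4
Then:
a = -4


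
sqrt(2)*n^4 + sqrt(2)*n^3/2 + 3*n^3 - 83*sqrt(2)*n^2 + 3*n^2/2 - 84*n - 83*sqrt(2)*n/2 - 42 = (n + 1/2)*(n - 6*sqrt(2))*(n + 7*sqrt(2))*(sqrt(2)*n + 1)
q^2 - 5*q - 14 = (q - 7)*(q + 2)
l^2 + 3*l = l*(l + 3)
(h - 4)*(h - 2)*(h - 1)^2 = h^4 - 8*h^3 + 21*h^2 - 22*h + 8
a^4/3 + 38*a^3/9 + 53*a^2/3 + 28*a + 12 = (a/3 + 1)*(a + 2/3)*(a + 3)*(a + 6)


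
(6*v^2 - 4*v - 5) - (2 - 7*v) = 6*v^2 + 3*v - 7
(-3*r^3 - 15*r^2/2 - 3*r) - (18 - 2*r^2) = -3*r^3 - 11*r^2/2 - 3*r - 18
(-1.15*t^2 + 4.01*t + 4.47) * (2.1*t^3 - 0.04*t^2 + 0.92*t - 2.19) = -2.415*t^5 + 8.467*t^4 + 8.1686*t^3 + 6.0289*t^2 - 4.6695*t - 9.7893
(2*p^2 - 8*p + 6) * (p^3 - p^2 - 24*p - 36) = 2*p^5 - 10*p^4 - 34*p^3 + 114*p^2 + 144*p - 216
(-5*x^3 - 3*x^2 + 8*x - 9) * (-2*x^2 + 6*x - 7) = 10*x^5 - 24*x^4 + x^3 + 87*x^2 - 110*x + 63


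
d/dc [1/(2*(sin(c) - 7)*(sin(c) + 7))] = -sin(2*c)/(2*(sin(c) - 7)^2*(sin(c) + 7)^2)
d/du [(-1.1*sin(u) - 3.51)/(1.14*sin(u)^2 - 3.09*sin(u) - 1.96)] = (1.254*sin(u)^2 + 8.0028*sin(u) - 8.6899)*cos(u)/(1.2996*sin(u)^4 - 7.0452*sin(u)^3 + 5.0793*sin(u)^2 + 12.1128*sin(u) + 3.8416)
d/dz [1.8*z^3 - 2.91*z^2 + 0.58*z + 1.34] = 5.4*z^2 - 5.82*z + 0.58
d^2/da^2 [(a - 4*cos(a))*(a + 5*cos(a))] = -a*cos(a) - 80*sin(a)^2 - 2*sin(a) + 42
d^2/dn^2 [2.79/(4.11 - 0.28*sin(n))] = (0.218736*sin(n)^2 + 3.210732*sin(n) - 0.437472)/(0.28*sin(n) - 4.11)^3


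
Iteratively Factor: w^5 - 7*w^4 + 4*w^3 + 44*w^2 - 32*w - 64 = (w + 1)*(w^4 - 8*w^3 + 12*w^2 + 32*w - 64) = (w - 2)*(w + 1)*(w^3 - 6*w^2 + 32) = (w - 2)*(w + 1)*(w + 2)*(w^2 - 8*w + 16) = (w - 4)*(w - 2)*(w + 1)*(w + 2)*(w - 4)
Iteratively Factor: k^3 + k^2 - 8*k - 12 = (k - 3)*(k^2 + 4*k + 4) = (k - 3)*(k + 2)*(k + 2)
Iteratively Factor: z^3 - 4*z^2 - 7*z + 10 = (z - 5)*(z^2 + z - 2) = (z - 5)*(z - 1)*(z + 2)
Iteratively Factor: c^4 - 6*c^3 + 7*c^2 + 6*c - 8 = (c + 1)*(c^3 - 7*c^2 + 14*c - 8) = (c - 4)*(c + 1)*(c^2 - 3*c + 2) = (c - 4)*(c - 2)*(c + 1)*(c - 1)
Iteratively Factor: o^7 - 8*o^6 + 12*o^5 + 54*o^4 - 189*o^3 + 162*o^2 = (o - 3)*(o^6 - 5*o^5 - 3*o^4 + 45*o^3 - 54*o^2) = o*(o - 3)*(o^5 - 5*o^4 - 3*o^3 + 45*o^2 - 54*o) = o*(o - 3)^2*(o^4 - 2*o^3 - 9*o^2 + 18*o) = o*(o - 3)^2*(o + 3)*(o^3 - 5*o^2 + 6*o) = o*(o - 3)^3*(o + 3)*(o^2 - 2*o) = o*(o - 3)^3*(o - 2)*(o + 3)*(o)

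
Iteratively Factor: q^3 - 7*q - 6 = (q - 3)*(q^2 + 3*q + 2) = (q - 3)*(q + 1)*(q + 2)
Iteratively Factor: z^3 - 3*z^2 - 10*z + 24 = (z - 4)*(z^2 + z - 6) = (z - 4)*(z - 2)*(z + 3)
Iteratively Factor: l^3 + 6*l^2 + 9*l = (l)*(l^2 + 6*l + 9) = l*(l + 3)*(l + 3)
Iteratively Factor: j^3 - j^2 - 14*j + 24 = (j - 3)*(j^2 + 2*j - 8) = (j - 3)*(j + 4)*(j - 2)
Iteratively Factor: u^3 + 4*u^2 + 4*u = (u + 2)*(u^2 + 2*u) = (u + 2)^2*(u)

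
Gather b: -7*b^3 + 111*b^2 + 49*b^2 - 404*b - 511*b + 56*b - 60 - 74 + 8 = -7*b^3 + 160*b^2 - 859*b - 126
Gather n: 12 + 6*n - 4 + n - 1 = 7*n + 7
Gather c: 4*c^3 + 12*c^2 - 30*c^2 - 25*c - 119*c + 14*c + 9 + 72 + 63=4*c^3 - 18*c^2 - 130*c + 144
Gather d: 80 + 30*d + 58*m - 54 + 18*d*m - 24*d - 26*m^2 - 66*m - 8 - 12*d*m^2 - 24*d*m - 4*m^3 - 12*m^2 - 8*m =d*(-12*m^2 - 6*m + 6) - 4*m^3 - 38*m^2 - 16*m + 18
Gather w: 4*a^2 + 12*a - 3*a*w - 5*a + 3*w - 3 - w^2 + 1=4*a^2 + 7*a - w^2 + w*(3 - 3*a) - 2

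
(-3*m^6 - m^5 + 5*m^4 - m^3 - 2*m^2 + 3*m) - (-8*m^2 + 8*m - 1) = -3*m^6 - m^5 + 5*m^4 - m^3 + 6*m^2 - 5*m + 1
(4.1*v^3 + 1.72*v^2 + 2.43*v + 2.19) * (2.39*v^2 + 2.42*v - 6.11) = 9.799*v^5 + 14.0328*v^4 - 15.0809*v^3 + 0.6055*v^2 - 9.5475*v - 13.3809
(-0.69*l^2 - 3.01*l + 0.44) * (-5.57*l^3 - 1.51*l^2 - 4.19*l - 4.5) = 3.8433*l^5 + 17.8076*l^4 + 4.9854*l^3 + 15.0525*l^2 + 11.7014*l - 1.98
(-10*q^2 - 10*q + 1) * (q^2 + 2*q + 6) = -10*q^4 - 30*q^3 - 79*q^2 - 58*q + 6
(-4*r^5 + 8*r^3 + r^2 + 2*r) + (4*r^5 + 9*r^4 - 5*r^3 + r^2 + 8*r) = 9*r^4 + 3*r^3 + 2*r^2 + 10*r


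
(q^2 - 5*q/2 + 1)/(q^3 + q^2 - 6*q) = (q - 1/2)/(q*(q + 3))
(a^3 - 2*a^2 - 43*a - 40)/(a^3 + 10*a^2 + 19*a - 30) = (a^2 - 7*a - 8)/(a^2 + 5*a - 6)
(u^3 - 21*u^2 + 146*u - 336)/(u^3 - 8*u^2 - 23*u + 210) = (u - 8)/(u + 5)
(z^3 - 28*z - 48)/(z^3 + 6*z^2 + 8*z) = (z - 6)/z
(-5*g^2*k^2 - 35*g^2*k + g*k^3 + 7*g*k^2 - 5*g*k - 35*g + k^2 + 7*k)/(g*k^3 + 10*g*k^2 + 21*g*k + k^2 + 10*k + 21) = (-5*g + k)/(k + 3)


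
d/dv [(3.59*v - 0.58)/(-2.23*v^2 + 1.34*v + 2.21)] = (8.0057*v^2 - 2.5868*v + 8.7111)/(4.9729*v^4 - 5.9764*v^3 - 8.061*v^2 + 5.9228*v + 4.8841)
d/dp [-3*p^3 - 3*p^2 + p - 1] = -9*p^2 - 6*p + 1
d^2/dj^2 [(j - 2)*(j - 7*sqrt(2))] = 2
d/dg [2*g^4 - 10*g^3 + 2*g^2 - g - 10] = 8*g^3 - 30*g^2 + 4*g - 1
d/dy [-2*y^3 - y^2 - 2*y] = -6*y^2 - 2*y - 2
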